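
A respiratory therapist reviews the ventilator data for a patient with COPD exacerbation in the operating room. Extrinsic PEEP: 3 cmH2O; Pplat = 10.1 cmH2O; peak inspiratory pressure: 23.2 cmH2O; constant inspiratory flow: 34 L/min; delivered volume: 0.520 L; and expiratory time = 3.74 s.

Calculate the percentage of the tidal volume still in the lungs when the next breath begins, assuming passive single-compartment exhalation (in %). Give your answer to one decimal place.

Flow: 34 L/min ÷ 60 = 0.5667 L/s.
R = (PIP − Pplat)/V̇ = (23.2 − 10.1) / 0.5667 = 13.1/0.5667 = 23.116 cmH2O·s/L.
C = Vt/(Pplat − PEEP) = 520.0 / (10.1 − 3) = 520.0/7.1 = 73.239 mL/cmH2O.
τ = R × C = 23.116 × 0.07324 L/cmH2O = 1.693 s.
Fraction remaining at end-expiration = e^(−Te/τ) = e^(−3.74/1.693) = 0.1098 → 10.98%.

11.0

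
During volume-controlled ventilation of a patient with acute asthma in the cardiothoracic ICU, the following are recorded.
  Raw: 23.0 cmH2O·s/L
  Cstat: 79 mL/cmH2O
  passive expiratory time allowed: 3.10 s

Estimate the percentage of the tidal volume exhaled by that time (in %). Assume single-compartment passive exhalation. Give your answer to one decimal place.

81.8

τ = R × C = 23.0 × 79 mL/cmH2O = 23.0 × 0.079 L/cmH2O = 1.817 s.
Passive exhalation: V(t)/V₀ = e^(−t/τ) = e^(−3.10/1.817) = 0.1816.
Fraction exhaled = 1 − 0.1816 = 0.8184 → 81.84%.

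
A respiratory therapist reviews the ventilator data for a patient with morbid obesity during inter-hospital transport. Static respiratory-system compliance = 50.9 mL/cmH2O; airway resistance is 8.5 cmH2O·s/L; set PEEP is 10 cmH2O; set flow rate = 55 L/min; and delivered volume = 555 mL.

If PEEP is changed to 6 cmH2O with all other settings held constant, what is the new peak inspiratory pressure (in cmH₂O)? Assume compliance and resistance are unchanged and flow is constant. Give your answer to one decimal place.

24.7

Flow: 55 L/min ÷ 60 = 0.9167 L/s.
PIP = Vt/C + R·V̇ + PEEP (constant-flow equation of motion).
Only the baseline term changes: ΔPIP = ΔPEEP = 6 − 10 = -4.0 cmH2O.
Original PIP = 555/50.9 + 8.5×0.9167 + 10 = 28.696 cmH2O; new PIP = 28.696 + (-4.0) = 24.696 cmH2O.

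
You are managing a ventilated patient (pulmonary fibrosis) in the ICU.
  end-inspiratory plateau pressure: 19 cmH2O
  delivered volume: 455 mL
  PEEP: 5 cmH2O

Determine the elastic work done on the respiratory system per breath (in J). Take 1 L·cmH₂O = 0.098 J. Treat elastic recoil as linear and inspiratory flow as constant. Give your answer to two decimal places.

Elastic work ≈ ½ × (Pplat − PEEP) × Vt = 0.5 × (19 − 5) × 0.455 L = 0.5 × 14.0 × 0.455 = 3.185 L·cmH2O.
× 0.098 J/(L·cmH2O) → 0.3121 J.

0.31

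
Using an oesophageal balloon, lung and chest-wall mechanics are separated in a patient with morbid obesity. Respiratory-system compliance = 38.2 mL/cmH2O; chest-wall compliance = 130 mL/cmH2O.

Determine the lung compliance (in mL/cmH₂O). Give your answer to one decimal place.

1/CL = 1/Crs − 1/Ccw.
1/CL = 1/38.2 − 1/130 = 0.01849.
CL = 54.083 mL/cmH2O.

54.1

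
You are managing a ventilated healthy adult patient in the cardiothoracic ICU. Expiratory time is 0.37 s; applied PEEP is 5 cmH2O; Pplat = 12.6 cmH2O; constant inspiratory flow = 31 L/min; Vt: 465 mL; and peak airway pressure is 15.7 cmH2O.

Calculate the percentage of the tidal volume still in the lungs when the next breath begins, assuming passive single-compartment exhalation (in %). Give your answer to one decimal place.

Flow: 31 L/min ÷ 60 = 0.5167 L/s.
R = (PIP − Pplat)/V̇ = (15.7 − 12.6) / 0.5167 = 3.1/0.5167 = 6.0 cmH2O·s/L.
C = Vt/(Pplat − PEEP) = 465.0 / (12.6 − 5) = 465.0/7.6 = 61.184 mL/cmH2O.
τ = R × C = 6.0 × 0.06118 L/cmH2O = 0.3671 s.
Fraction remaining at end-expiration = e^(−Te/τ) = e^(−0.37/0.3671) = 0.365 → 36.5%.

36.5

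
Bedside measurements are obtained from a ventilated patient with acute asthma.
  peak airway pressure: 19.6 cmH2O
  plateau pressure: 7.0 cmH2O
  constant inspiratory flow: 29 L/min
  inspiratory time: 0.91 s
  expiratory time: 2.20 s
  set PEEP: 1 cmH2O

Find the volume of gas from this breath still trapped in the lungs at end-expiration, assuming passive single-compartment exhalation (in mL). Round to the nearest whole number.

139

Flow: 29 L/min ÷ 60 = 0.4833 L/s.
Vt = flow × Ti = 0.4833 L/s × 0.91 s × 1000 mL/L = 439.8 mL.
R = (PIP − Pplat)/V̇ = (19.6 − 7.0) / 0.4833 = 12.6/0.4833 = 26.071 cmH2O·s/L.
C = Vt/(Pplat − PEEP) = 439.8 / (7.0 − 1) = 439.8/6.0 = 73.3 mL/cmH2O.
τ = R × C = 26.071 × 0.0733 L/cmH2O = 1.911 s.
Fraction remaining = e^(−Te/τ) = e^(−2.20/1.911) = 0.3162.
Trapped volume = 439.8 × 0.3162 = 139.06 mL.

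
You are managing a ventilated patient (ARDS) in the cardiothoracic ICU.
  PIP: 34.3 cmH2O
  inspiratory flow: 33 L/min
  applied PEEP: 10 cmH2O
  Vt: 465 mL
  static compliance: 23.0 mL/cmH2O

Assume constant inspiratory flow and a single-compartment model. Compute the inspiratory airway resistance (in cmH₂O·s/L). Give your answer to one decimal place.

Flow: 33 L/min ÷ 60 = 0.55 L/s.
Equation of motion (constant flow): PIP = Vt/C + R·V̇ + PEEP.
R·V̇ = PIP − Vt/C − PEEP = 34.3 − 465/23.0 − 10 = 34.3 − 20.217 − 10 = 4.083 cmH2O.
R = 4.083 / 0.55 = 7.424 cmH2O·s/L.

7.4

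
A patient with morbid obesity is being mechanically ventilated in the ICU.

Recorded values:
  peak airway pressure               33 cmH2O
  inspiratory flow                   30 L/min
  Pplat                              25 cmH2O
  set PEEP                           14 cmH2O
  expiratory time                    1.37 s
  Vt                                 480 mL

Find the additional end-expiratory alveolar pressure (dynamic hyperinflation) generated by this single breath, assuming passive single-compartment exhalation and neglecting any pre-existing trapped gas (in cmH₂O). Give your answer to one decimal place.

1.5

Flow: 30 L/min ÷ 60 = 0.5 L/s.
R = (PIP − Pplat)/V̇ = (33 − 25) / 0.5 = 8.0/0.5 = 16.0 cmH2O·s/L.
C = Vt/(Pplat − PEEP) = 480.0 / (25 − 14) = 480.0/11.0 = 43.636 mL/cmH2O.
τ = R × C = 16.0 × 0.04364 L/cmH2O = 0.6982 s.
Fraction remaining = e^(−Te/τ) = e^(−1.37/0.6982) = 0.1406; trapped volume = 480.0 × 0.1406 = 67.488 mL.
Additional alveolar pressure from trapping ≈ V_trapped / C = 67.488 / 43.636 = 1.547 cmH2O.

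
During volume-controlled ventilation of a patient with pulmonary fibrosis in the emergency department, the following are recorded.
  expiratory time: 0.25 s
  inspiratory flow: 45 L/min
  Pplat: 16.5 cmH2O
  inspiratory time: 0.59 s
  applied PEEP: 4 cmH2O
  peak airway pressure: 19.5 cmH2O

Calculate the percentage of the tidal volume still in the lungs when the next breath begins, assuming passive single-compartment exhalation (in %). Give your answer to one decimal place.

17.1

Flow: 45 L/min ÷ 60 = 0.75 L/s.
Vt = flow × Ti = 0.75 L/s × 0.59 s × 1000 mL/L = 442.5 mL.
R = (PIP − Pplat)/V̇ = (19.5 − 16.5) / 0.75 = 3.0/0.75 = 4.0 cmH2O·s/L.
C = Vt/(Pplat − PEEP) = 442.5 / (16.5 − 4) = 442.5/12.5 = 35.4 mL/cmH2O.
τ = R × C = 4.0 × 0.0354 L/cmH2O = 0.1416 s.
Fraction remaining at end-expiration = e^(−Te/τ) = e^(−0.25/0.1416) = 0.1711 → 17.11%.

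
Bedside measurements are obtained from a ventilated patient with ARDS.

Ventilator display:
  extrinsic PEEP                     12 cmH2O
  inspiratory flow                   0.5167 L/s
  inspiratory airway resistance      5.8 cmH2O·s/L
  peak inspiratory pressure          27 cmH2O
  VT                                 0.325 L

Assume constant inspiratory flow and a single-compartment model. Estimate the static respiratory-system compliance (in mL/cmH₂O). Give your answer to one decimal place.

27.1

Equation of motion (constant flow): PIP = Vt/C + R·V̇ + PEEP.
Vt/C = PIP − R·V̇ − PEEP = 27 − 5.8×0.5167 − 12 = 27 − 2.997 − 12 = 12.003 cmH2O.
C = Vt / 12.003 = 325 / 12.003 = 27.077 mL/cmH2O.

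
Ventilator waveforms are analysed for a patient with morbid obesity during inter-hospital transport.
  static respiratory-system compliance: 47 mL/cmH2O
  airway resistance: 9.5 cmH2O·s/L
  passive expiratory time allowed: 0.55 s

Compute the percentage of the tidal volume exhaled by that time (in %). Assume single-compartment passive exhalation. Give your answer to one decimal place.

τ = R × C = 9.5 × 47 mL/cmH2O = 9.5 × 0.047 L/cmH2O = 0.4465 s.
Passive exhalation: V(t)/V₀ = e^(−t/τ) = e^(−0.55/0.4465) = 0.2918.
Fraction exhaled = 1 − 0.2918 = 0.7082 → 70.82%.

70.8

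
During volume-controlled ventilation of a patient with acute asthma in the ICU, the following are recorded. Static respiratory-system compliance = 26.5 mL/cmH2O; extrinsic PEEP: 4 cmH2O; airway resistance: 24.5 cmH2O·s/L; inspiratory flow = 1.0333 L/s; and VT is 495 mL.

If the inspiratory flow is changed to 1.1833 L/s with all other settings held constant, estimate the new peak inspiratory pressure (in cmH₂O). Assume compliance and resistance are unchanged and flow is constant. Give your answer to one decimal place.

51.7

PIP = Vt/C + R·V̇ + PEEP (constant-flow equation of motion).
Only the resistive term changes: ΔPIP = R × ΔV̇ = 24.5 × (1.1833 − 1.0333) = 24.5 × 0.15 = 3.675 cmH2O.
Original PIP = 495/26.5 + 24.5×1.0333 + 4 = 47.995 cmH2O; new PIP = 47.995 + (3.675) = 51.67 cmH2O.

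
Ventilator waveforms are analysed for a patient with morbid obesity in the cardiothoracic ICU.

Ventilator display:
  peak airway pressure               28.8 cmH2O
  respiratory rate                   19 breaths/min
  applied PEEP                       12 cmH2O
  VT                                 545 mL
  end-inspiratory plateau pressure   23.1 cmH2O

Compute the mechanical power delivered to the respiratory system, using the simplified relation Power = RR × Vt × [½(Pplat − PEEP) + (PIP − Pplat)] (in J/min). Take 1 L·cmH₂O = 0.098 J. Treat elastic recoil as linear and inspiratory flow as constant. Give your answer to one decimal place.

11.4

Per-breath work = Vt × [½(Pplat−PEEP) + (PIP−Pplat)] = 0.545 × [0.5×11.1 + 5.7] = 0.545 × 11.25 = 6.131 L·cmH2O.
Power = 19 × 6.131 = 116.49 L·cmH2O/min.
× 0.098 J/(L·cmH2O) → 11.416 J/min.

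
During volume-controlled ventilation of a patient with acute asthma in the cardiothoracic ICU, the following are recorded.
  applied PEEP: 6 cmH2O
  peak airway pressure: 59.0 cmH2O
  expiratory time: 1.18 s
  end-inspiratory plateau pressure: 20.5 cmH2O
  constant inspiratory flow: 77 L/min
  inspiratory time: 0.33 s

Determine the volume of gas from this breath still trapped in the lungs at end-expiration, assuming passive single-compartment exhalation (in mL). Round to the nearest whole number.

Flow: 77 L/min ÷ 60 = 1.2833 L/s.
Vt = flow × Ti = 1.2833 L/s × 0.33 s × 1000 mL/L = 423.49 mL.
R = (PIP − Pplat)/V̇ = (59.0 − 20.5) / 1.2833 = 38.5/1.2833 = 30.001 cmH2O·s/L.
C = Vt/(Pplat − PEEP) = 423.49 / (20.5 − 6) = 423.49/14.5 = 29.206 mL/cmH2O.
τ = R × C = 30.001 × 0.02921 L/cmH2O = 0.8763 s.
Fraction remaining = e^(−Te/τ) = e^(−1.18/0.8763) = 0.2601.
Trapped volume = 423.49 × 0.2601 = 110.15 mL.

110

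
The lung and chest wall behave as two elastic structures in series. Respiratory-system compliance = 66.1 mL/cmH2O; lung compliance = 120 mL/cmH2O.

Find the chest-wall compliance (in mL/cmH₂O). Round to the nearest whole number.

147

1/Ccw = 1/Crs − 1/CL.
1/Ccw = 1/66.1 − 1/120 = 0.006795.
Ccw = 147.17 mL/cmH2O.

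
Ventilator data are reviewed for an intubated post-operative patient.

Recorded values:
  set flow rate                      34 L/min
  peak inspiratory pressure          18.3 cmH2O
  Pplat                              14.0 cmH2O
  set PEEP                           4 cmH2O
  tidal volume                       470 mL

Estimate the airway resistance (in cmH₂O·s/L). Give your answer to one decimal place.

7.6

Flow: 34 L/min ÷ 60 = 0.5667 L/s.
Raw = (PIP − Pplat) / flow = (18.3 − 14.0) / 0.5667 = 4.3 / 0.5667 = 7.588 cmH2O·s/L.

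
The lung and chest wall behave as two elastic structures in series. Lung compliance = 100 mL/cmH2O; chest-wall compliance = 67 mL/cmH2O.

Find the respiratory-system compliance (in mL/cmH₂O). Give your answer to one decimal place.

40.1

Lung and chest wall are elastances in series: 1/Crs = 1/CL + 1/Ccw.
1/Crs = 1/100 + 1/67 = 0.02493.
Crs = 40.112 mL/cmH2O.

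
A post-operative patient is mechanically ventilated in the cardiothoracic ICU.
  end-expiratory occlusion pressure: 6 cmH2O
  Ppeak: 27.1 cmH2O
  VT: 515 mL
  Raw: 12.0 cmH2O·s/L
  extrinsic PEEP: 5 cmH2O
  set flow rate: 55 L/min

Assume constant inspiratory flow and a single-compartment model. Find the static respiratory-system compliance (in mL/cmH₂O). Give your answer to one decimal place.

51.0

Flow: 55 L/min ÷ 60 = 0.9167 L/s.
Total PEEP = 6 cmH2O (set 5 + intrinsic 1); this is the baseline alveolar pressure.
Equation of motion (constant flow): PIP = Vt/C + R·V̇ + PEEP.
Vt/C = PIP − R·V̇ − PEEP = 27.1 − 12.0×0.9167 − 6 = 27.1 − 11.0 − 6 = 10.1 cmH2O.
C = Vt / 10.1 = 515 / 10.1 = 50.99 mL/cmH2O.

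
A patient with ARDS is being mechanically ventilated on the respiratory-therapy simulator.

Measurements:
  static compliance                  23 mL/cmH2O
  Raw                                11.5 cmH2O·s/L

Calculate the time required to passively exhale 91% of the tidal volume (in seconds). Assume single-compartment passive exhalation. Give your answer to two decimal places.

τ = R × C = 11.5 × 23 mL/cmH2O = 11.5 × 0.023 L/cmH2O = 0.2645 s.
Exhaled fraction f = 1 − e^(−t/τ) → t = −τ·ln(1 − f) = −0.2645·ln(0.09) = 0.6369 s.

0.64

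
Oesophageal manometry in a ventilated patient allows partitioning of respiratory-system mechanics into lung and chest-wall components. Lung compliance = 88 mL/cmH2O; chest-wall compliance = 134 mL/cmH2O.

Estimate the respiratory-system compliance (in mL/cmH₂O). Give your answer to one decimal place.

Lung and chest wall are elastances in series: 1/Crs = 1/CL + 1/Ccw.
1/Crs = 1/88 + 1/134 = 0.01883.
Crs = 53.107 mL/cmH2O.

53.1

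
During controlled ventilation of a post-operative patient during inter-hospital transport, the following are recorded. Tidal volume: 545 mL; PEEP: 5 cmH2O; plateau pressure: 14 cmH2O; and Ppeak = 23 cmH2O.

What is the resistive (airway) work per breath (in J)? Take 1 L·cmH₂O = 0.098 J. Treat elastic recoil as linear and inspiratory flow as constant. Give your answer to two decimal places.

With constant inspiratory flow the resistive pressure is constant at PIP − Pplat = 23 − 14 = 9.0 cmH2O, so resistive work = 9.0 × 0.545 = 4.905 L·cmH2O.
× 0.098 J/(L·cmH2O) → 0.4807 J.

0.48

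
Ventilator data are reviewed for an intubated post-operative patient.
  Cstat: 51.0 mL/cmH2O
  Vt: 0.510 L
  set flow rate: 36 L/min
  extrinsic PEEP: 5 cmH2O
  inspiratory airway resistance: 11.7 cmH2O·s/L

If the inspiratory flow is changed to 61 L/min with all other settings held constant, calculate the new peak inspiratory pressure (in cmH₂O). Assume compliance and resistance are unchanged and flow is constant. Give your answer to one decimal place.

Flow: 36 L/min ÷ 60 = 0.6 L/s.
New flow: 61 L/min ÷ 60 = 1.0167 L/s.
PIP = Vt/C + R·V̇ + PEEP (constant-flow equation of motion).
Only the resistive term changes: ΔPIP = R × ΔV̇ = 11.7 × (1.0167 − 0.6) = 11.7 × 0.4167 = 4.875 cmH2O.
Original PIP = 510/51.0 + 11.7×0.6 + 5 = 22.02 cmH2O; new PIP = 22.02 + (4.875) = 26.895 cmH2O.

26.9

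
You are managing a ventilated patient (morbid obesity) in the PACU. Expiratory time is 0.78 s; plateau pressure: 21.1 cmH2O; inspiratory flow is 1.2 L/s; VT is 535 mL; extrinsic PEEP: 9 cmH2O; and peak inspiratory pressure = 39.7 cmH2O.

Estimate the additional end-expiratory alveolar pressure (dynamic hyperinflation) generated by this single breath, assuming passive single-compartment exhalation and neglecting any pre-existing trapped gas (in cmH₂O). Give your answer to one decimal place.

3.9

R = (PIP − Pplat)/V̇ = (39.7 − 21.1) / 1.2 = 18.6/1.2 = 15.5 cmH2O·s/L.
C = Vt/(Pplat − PEEP) = 535.0 / (21.1 − 9) = 535.0/12.1 = 44.215 mL/cmH2O.
τ = R × C = 15.5 × 0.04422 L/cmH2O = 0.6854 s.
Fraction remaining = e^(−Te/τ) = e^(−0.78/0.6854) = 0.3205; trapped volume = 535.0 × 0.3205 = 171.47 mL.
Additional alveolar pressure from trapping ≈ V_trapped / C = 171.47 / 44.215 = 3.878 cmH2O.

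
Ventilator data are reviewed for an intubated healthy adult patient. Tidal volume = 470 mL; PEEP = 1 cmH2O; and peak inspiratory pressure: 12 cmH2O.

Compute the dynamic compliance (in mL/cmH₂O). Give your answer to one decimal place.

Dynamic compliance = Vt / (PIP − PEEP) = 470 / (12 − 1) = 470 / 11.0 = 42.727 mL/cmH2O.

42.7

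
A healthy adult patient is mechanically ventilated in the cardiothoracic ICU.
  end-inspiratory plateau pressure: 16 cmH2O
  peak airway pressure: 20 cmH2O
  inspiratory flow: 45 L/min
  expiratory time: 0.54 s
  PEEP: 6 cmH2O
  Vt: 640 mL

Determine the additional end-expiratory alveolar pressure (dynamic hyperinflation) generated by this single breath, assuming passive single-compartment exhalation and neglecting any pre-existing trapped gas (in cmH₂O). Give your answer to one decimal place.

2.1

Flow: 45 L/min ÷ 60 = 0.75 L/s.
R = (PIP − Pplat)/V̇ = (20 − 16) / 0.75 = 4.0/0.75 = 5.333 cmH2O·s/L.
C = Vt/(Pplat − PEEP) = 640.0 / (16 − 6) = 640.0/10.0 = 64.0 mL/cmH2O.
τ = R × C = 5.333 × 0.064 L/cmH2O = 0.3413 s.
Fraction remaining = e^(−Te/τ) = e^(−0.54/0.3413) = 0.2055; trapped volume = 640.0 × 0.2055 = 131.52 mL.
Additional alveolar pressure from trapping ≈ V_trapped / C = 131.52 / 64.0 = 2.055 cmH2O.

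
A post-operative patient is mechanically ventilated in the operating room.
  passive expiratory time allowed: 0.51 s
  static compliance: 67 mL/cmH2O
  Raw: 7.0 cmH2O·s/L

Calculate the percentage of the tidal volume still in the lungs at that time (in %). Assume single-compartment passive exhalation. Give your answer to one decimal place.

τ = R × C = 7.0 × 67 mL/cmH2O = 7.0 × 0.067 L/cmH2O = 0.469 s.
Passive exhalation: V(t)/V₀ = e^(−t/τ) = e^(−0.51/0.469) = 0.3371.
Fraction remaining = 0.3371 → 33.71%.

33.7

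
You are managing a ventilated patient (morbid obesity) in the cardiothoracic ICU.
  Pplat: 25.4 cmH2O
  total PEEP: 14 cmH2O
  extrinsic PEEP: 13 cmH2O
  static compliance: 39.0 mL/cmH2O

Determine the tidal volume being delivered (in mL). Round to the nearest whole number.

445

End-expiratory occlusion gives total PEEP = 14 cmH2O (intrinsic PEEP = 14 − 13 = 1). Use total PEEP for the elastic gradient.
Vt = Cstat × (Pplat − PEEPtotal) = 39.0 × (25.4 − 14) = 39.0 × 11.4 = 444.6 mL.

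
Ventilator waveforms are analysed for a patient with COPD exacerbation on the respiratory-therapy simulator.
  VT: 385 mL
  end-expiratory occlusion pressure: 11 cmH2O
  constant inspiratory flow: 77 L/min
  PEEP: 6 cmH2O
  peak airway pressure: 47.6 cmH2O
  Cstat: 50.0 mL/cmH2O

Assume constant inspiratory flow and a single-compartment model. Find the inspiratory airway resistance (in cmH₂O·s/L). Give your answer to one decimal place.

Flow: 77 L/min ÷ 60 = 1.2833 L/s.
Total PEEP = 11 cmH2O (set 6 + intrinsic 5); this is the baseline alveolar pressure.
Equation of motion (constant flow): PIP = Vt/C + R·V̇ + PEEP.
R·V̇ = PIP − Vt/C − PEEP = 47.6 − 385/50.0 − 11 = 47.6 − 7.7 − 11 = 28.9 cmH2O.
R = 28.9 / 1.2833 = 22.52 cmH2O·s/L.

22.5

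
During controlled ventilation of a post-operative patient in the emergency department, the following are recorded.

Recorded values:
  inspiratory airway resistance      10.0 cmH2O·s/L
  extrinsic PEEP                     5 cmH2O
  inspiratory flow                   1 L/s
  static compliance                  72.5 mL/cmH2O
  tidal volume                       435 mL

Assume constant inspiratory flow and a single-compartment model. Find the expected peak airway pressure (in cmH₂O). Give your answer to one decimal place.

Equation of motion (constant flow): PIP = Vt/C + R·V̇ + PEEP.
PIP = 435/72.5 + 10.0×1 + 5 = 6.0 + 10.0 + 5 = 21.0 cmH2O.

21.0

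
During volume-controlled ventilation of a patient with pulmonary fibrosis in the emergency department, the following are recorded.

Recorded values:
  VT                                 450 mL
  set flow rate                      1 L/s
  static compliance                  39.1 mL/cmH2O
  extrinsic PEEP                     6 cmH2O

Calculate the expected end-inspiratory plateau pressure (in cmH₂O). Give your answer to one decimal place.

Pplat = PEEP + Vt / Cstat = 6 + 450 / 39.1 = 6 + 11.509 = 17.509 cmH2O.

17.5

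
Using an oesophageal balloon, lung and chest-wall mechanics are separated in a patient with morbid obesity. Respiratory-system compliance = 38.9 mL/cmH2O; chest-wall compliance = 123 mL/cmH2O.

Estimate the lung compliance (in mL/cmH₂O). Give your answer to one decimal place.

56.9

1/CL = 1/Crs − 1/Ccw.
1/CL = 1/38.9 − 1/123 = 0.01758.
CL = 56.883 mL/cmH2O.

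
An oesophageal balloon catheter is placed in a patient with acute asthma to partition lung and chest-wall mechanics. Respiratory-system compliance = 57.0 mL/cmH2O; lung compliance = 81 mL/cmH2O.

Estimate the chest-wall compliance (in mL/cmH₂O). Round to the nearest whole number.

1/Ccw = 1/Crs − 1/CL.
1/Ccw = 1/57.0 − 1/81 = 0.005198.
Ccw = 192.38 mL/cmH2O.

192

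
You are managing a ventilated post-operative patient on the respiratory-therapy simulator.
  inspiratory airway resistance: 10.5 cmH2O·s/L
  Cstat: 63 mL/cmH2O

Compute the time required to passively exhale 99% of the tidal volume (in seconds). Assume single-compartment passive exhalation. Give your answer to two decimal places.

τ = R × C = 10.5 × 63 mL/cmH2O = 10.5 × 0.063 L/cmH2O = 0.6615 s.
Exhaled fraction f = 1 − e^(−t/τ) → t = −τ·ln(1 − f) = −0.6615·ln(0.01) = 3.046 s.

3.05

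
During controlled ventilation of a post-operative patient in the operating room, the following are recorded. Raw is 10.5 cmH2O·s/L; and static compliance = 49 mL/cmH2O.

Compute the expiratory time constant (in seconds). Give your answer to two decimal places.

τ = R × C = 10.5 × 49 mL/cmH2O = 10.5 × 0.049 L/cmH2O = 0.5145 s.

0.51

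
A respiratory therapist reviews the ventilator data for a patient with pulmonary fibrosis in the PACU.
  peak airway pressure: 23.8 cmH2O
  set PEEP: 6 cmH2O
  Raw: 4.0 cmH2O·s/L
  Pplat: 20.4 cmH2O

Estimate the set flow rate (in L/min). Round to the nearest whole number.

51

flow = (PIP − Pplat) / Raw = (23.8 − 20.4) / 4.0 = 0.85 L/s × 60 = 51.0 L/min.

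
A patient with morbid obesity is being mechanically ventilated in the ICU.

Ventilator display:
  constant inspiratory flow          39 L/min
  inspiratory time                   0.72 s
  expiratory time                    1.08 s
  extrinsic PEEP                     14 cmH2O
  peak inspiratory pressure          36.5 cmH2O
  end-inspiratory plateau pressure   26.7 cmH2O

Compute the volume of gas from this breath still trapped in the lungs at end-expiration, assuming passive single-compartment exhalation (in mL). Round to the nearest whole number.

67

Flow: 39 L/min ÷ 60 = 0.65 L/s.
Vt = flow × Ti = 0.65 L/s × 0.72 s × 1000 mL/L = 468.0 mL.
R = (PIP − Pplat)/V̇ = (36.5 − 26.7) / 0.65 = 9.8/0.65 = 15.077 cmH2O·s/L.
C = Vt/(Pplat − PEEP) = 468.0 / (26.7 − 14) = 468.0/12.7 = 36.85 mL/cmH2O.
τ = R × C = 15.077 × 0.03685 L/cmH2O = 0.5556 s.
Fraction remaining = e^(−Te/τ) = e^(−1.08/0.5556) = 0.1432.
Trapped volume = 468.0 × 0.1432 = 67.018 mL.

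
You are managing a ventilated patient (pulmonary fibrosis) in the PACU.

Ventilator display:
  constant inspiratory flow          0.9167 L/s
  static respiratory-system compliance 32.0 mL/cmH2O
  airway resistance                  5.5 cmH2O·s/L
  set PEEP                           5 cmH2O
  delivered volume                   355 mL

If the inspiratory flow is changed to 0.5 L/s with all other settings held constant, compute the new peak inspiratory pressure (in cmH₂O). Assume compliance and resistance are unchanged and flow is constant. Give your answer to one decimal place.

PIP = Vt/C + R·V̇ + PEEP (constant-flow equation of motion).
Only the resistive term changes: ΔPIP = R × ΔV̇ = 5.5 × (0.5 − 0.9167) = 5.5 × -0.4167 = -2.292 cmH2O.
Original PIP = 355/32.0 + 5.5×0.9167 + 5 = 21.136 cmH2O; new PIP = 21.136 + (-2.292) = 18.844 cmH2O.

18.8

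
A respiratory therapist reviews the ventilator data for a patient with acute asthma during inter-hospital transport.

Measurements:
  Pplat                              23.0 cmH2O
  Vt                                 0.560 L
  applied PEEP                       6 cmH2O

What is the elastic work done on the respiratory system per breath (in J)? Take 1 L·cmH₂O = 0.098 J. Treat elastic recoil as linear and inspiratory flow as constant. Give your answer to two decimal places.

0.47

Elastic work ≈ ½ × (Pplat − PEEP) × Vt = 0.5 × (23.0 − 6) × 0.560 L = 0.5 × 17.0 × 0.560 = 4.76 L·cmH2O.
× 0.098 J/(L·cmH2O) → 0.4665 J.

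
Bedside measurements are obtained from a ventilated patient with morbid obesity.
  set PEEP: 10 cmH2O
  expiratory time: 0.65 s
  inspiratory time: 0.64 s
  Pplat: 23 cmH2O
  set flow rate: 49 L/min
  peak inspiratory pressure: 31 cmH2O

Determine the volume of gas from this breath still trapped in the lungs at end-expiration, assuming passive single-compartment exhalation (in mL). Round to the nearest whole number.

100

Flow: 49 L/min ÷ 60 = 0.8167 L/s.
Vt = flow × Ti = 0.8167 L/s × 0.64 s × 1000 mL/L = 522.69 mL.
R = (PIP − Pplat)/V̇ = (31 − 23) / 0.8167 = 8.0/0.8167 = 9.796 cmH2O·s/L.
C = Vt/(Pplat − PEEP) = 522.69 / (23 − 10) = 522.69/13.0 = 40.207 mL/cmH2O.
τ = R × C = 9.796 × 0.04021 L/cmH2O = 0.3939 s.
Fraction remaining = e^(−Te/τ) = e^(−0.65/0.3939) = 0.192.
Trapped volume = 522.69 × 0.192 = 100.36 mL.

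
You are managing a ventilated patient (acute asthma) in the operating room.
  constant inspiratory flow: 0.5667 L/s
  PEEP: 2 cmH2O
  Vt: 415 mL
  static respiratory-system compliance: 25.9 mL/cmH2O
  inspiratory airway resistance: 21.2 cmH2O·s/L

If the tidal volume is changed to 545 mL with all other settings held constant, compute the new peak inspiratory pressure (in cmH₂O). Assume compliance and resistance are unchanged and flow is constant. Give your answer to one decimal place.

PIP = Vt/C + R·V̇ + PEEP (constant-flow equation of motion).
Only the elastic term changes: ΔPIP = ΔVt / C = (545 − 415) / 25.9 = 5.019 cmH2O.
Original PIP = 415/25.9 + 21.2×0.5667 + 2 = 30.037 cmH2O; new PIP = 30.037 + (5.019) = 35.056 cmH2O.

35.1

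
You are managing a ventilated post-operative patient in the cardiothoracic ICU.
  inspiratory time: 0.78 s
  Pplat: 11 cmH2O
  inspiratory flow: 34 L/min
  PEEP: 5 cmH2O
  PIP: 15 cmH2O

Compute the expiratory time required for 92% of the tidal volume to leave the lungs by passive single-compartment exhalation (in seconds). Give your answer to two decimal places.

Flow: 34 L/min ÷ 60 = 0.5667 L/s.
Vt = flow × Ti = 0.5667 L/s × 0.78 s × 1000 mL/L = 442.03 mL.
R = (PIP − Pplat)/V̇ = (15 − 11) / 0.5667 = 4.0/0.5667 = 7.058 cmH2O·s/L.
C = Vt/(Pplat − PEEP) = 442.03 / (11 − 5) = 442.03/6.0 = 73.672 mL/cmH2O.
τ = R × C = 7.058 × 0.07367 L/cmH2O = 0.52 s.
t = −τ·ln(1 − 0.92) = −0.52·ln(0.08) = 1.313 s.

1.31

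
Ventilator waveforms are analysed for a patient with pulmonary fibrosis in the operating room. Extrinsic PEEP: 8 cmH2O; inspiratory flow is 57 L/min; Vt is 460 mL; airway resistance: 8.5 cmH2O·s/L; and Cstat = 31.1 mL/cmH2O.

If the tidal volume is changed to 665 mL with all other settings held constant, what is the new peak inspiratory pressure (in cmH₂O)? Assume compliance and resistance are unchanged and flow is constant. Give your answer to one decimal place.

37.5

Flow: 57 L/min ÷ 60 = 0.95 L/s.
PIP = Vt/C + R·V̇ + PEEP (constant-flow equation of motion).
Only the elastic term changes: ΔPIP = ΔVt / C = (665 − 460) / 31.1 = 6.592 cmH2O.
Original PIP = 460/31.1 + 8.5×0.95 + 8 = 30.866 cmH2O; new PIP = 30.866 + (6.592) = 37.458 cmH2O.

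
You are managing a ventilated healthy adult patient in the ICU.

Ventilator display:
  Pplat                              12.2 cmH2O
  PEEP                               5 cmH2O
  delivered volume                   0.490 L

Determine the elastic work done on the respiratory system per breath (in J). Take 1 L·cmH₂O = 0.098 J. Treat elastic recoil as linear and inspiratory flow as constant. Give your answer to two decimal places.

0.17

Elastic work ≈ ½ × (Pplat − PEEP) × Vt = 0.5 × (12.2 − 5) × 0.490 L = 0.5 × 7.2 × 0.490 = 1.764 L·cmH2O.
× 0.098 J/(L·cmH2O) → 0.1729 J.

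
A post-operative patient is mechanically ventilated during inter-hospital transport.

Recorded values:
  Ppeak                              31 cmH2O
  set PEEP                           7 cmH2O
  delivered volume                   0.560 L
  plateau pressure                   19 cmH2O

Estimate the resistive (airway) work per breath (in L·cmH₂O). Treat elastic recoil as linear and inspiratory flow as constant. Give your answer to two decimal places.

With constant inspiratory flow the resistive pressure is constant at PIP − Pplat = 31 − 19 = 12.0 cmH2O, so resistive work = 12.0 × 0.560 = 6.72 L·cmH2O.

6.72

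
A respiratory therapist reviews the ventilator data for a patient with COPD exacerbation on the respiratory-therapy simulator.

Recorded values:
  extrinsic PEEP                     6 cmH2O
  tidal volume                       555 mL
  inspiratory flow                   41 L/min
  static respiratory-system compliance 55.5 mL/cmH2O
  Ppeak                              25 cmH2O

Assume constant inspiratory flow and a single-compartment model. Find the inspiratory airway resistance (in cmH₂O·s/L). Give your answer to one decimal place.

13.2

Flow: 41 L/min ÷ 60 = 0.6833 L/s.
Equation of motion (constant flow): PIP = Vt/C + R·V̇ + PEEP.
R·V̇ = PIP − Vt/C − PEEP = 25 − 555/55.5 − 6 = 25 − 10.0 − 6 = 9.0 cmH2O.
R = 9.0 / 0.6833 = 13.171 cmH2O·s/L.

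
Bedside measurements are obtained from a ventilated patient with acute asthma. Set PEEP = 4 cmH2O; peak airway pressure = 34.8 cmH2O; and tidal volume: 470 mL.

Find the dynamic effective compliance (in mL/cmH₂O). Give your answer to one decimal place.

Dynamic compliance = Vt / (PIP − PEEP) = 470 / (34.8 − 4) = 470 / 30.8 = 15.26 mL/cmH2O.

15.3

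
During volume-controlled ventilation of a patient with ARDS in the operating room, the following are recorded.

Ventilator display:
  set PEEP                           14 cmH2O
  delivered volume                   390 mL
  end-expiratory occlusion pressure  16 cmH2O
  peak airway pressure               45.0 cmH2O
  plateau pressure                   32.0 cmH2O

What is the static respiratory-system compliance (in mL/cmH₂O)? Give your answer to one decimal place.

End-expiratory occlusion gives total PEEP = 16 cmH2O (intrinsic PEEP = 16 − 14 = 2). Use total PEEP for the elastic gradient.
Cstat = Vt / (Pplat − PEEPtotal) = 390 / (32.0 − 16) = 390 / 16.0 = 24.375 mL/cmH2O.

24.4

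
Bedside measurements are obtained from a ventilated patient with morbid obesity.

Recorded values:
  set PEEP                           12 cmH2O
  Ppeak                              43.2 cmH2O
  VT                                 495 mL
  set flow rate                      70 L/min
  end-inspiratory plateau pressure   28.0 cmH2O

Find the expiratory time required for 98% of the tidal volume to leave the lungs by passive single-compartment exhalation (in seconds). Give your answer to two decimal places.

1.58

Flow: 70 L/min ÷ 60 = 1.1667 L/s.
R = (PIP − Pplat)/V̇ = (43.2 − 28.0) / 1.1667 = 15.2/1.1667 = 13.028 cmH2O·s/L.
C = Vt/(Pplat − PEEP) = 495.0 / (28.0 − 12) = 495.0/16.0 = 30.938 mL/cmH2O.
τ = R × C = 13.028 × 0.03094 L/cmH2O = 0.4031 s.
t = −τ·ln(1 − 0.98) = −0.4031·ln(0.02) = 1.577 s.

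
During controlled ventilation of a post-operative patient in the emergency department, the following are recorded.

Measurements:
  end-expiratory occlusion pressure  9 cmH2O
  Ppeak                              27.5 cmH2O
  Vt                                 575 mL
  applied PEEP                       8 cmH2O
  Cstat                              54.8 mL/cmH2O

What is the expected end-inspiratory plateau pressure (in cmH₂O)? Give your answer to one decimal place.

End-expiratory occlusion gives total PEEP = 9 cmH2O (intrinsic PEEP = 9 − 8 = 1). Use total PEEP for the elastic gradient.
Pplat = PEEPtotal + Vt / Cstat = 9 + 575 / 54.8 = 9 + 10.493 = 19.493 cmH2O.

19.5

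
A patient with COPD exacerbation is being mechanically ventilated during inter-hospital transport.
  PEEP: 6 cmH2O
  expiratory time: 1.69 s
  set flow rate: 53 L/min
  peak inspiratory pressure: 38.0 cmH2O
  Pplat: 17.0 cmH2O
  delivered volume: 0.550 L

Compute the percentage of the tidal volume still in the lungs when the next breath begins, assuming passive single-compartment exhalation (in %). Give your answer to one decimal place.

24.1

Flow: 53 L/min ÷ 60 = 0.8833 L/s.
R = (PIP − Pplat)/V̇ = (38.0 − 17.0) / 0.8833 = 21.0/0.8833 = 23.774 cmH2O·s/L.
C = Vt/(Pplat − PEEP) = 550.0 / (17.0 − 6) = 550.0/11.0 = 50.0 mL/cmH2O.
τ = R × C = 23.774 × 0.05 L/cmH2O = 1.189 s.
Fraction remaining at end-expiration = e^(−Te/τ) = e^(−1.69/1.189) = 0.2414 → 24.14%.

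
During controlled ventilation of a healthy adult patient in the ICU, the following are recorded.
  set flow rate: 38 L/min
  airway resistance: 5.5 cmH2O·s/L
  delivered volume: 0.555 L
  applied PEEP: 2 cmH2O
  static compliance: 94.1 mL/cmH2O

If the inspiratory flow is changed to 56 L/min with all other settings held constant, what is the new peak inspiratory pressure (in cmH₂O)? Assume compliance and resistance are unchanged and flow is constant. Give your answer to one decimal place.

Flow: 38 L/min ÷ 60 = 0.6333 L/s.
New flow: 56 L/min ÷ 60 = 0.9333 L/s.
PIP = Vt/C + R·V̇ + PEEP (constant-flow equation of motion).
Only the resistive term changes: ΔPIP = R × ΔV̇ = 5.5 × (0.9333 − 0.6333) = 5.5 × 0.3 = 1.65 cmH2O.
Original PIP = 555/94.1 + 5.5×0.6333 + 2 = 11.381 cmH2O; new PIP = 11.381 + (1.65) = 13.031 cmH2O.

13.0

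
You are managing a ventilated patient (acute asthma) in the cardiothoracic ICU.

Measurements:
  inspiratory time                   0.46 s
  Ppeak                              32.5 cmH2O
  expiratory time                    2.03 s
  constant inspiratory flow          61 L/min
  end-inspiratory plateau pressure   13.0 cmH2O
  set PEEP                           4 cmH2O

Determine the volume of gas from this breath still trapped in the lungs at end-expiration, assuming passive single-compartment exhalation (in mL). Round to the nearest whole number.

61

Flow: 61 L/min ÷ 60 = 1.0167 L/s.
Vt = flow × Ti = 1.0167 L/s × 0.46 s × 1000 mL/L = 467.68 mL.
R = (PIP − Pplat)/V̇ = (32.5 − 13.0) / 1.0167 = 19.5/1.0167 = 19.18 cmH2O·s/L.
C = Vt/(Pplat − PEEP) = 467.68 / (13.0 − 4) = 467.68/9.0 = 51.964 mL/cmH2O.
τ = R × C = 19.18 × 0.05196 L/cmH2O = 0.9966 s.
Fraction remaining = e^(−Te/τ) = e^(−2.03/0.9966) = 0.1304.
Trapped volume = 467.68 × 0.1304 = 60.985 mL.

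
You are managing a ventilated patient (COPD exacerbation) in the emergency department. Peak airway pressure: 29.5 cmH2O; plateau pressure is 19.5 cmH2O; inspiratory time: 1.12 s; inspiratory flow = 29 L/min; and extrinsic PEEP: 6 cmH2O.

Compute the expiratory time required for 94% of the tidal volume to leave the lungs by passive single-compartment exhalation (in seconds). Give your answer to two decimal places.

Flow: 29 L/min ÷ 60 = 0.4833 L/s.
Vt = flow × Ti = 0.4833 L/s × 1.12 s × 1000 mL/L = 541.3 mL.
R = (PIP − Pplat)/V̇ = (29.5 − 19.5) / 0.4833 = 10.0/0.4833 = 20.691 cmH2O·s/L.
C = Vt/(Pplat − PEEP) = 541.3 / (19.5 − 6) = 541.3/13.5 = 40.096 mL/cmH2O.
τ = R × C = 20.691 × 0.0401 L/cmH2O = 0.8297 s.
t = −τ·ln(1 − 0.94) = −0.8297·ln(0.06) = 2.334 s.

2.33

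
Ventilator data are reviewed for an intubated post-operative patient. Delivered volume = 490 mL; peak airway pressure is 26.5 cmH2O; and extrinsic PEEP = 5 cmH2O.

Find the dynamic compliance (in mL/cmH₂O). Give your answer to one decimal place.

Dynamic compliance = Vt / (PIP − PEEP) = 490 / (26.5 − 5) = 490 / 21.5 = 22.791 mL/cmH2O.

22.8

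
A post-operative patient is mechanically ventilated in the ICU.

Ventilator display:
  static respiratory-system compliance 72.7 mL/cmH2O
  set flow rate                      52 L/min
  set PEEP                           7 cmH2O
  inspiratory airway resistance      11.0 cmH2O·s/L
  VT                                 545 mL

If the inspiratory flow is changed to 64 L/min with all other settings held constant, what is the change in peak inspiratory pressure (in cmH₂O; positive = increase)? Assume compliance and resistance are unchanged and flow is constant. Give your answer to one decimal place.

2.2

Flow: 52 L/min ÷ 60 = 0.8667 L/s.
New flow: 64 L/min ÷ 60 = 1.0667 L/s.
PIP = Vt/C + R·V̇ + PEEP (constant-flow equation of motion).
Only the resistive term changes: ΔPIP = R × ΔV̇ = 11.0 × (1.0667 − 0.8667) = 11.0 × 0.2 = 2.2 cmH2O.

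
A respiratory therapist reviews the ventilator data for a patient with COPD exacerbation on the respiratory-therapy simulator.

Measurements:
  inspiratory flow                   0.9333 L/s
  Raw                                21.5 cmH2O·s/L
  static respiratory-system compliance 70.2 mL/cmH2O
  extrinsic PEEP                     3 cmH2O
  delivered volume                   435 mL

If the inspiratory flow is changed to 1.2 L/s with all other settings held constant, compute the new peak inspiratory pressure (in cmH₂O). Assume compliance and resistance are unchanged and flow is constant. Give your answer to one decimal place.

PIP = Vt/C + R·V̇ + PEEP (constant-flow equation of motion).
Only the resistive term changes: ΔPIP = R × ΔV̇ = 21.5 × (1.2 − 0.9333) = 21.5 × 0.2667 = 5.734 cmH2O.
Original PIP = 435/70.2 + 21.5×0.9333 + 3 = 29.263 cmH2O; new PIP = 29.263 + (5.734) = 34.997 cmH2O.

35.0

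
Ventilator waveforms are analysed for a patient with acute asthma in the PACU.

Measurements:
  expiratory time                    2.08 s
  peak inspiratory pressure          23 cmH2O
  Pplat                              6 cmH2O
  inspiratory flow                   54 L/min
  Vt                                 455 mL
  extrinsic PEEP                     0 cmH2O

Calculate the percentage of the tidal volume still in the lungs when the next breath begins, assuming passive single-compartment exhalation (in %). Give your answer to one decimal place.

23.4

Flow: 54 L/min ÷ 60 = 0.9 L/s.
R = (PIP − Pplat)/V̇ = (23 − 6) / 0.9 = 17.0/0.9 = 18.889 cmH2O·s/L.
C = Vt/(Pplat − PEEP) = 455.0 / (6 − 0) = 455.0/6.0 = 75.833 mL/cmH2O.
τ = R × C = 18.889 × 0.07583 L/cmH2O = 1.432 s.
Fraction remaining at end-expiration = e^(−Te/τ) = e^(−2.08/1.432) = 0.234 → 23.4%.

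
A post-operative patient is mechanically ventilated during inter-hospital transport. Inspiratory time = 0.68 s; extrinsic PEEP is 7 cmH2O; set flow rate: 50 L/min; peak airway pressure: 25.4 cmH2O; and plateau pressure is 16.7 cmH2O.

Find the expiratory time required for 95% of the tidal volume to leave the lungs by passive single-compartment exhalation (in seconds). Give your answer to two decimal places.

Flow: 50 L/min ÷ 60 = 0.8333 L/s.
Vt = flow × Ti = 0.8333 L/s × 0.68 s × 1000 mL/L = 566.64 mL.
R = (PIP − Pplat)/V̇ = (25.4 − 16.7) / 0.8333 = 8.7/0.8333 = 10.44 cmH2O·s/L.
C = Vt/(Pplat − PEEP) = 566.64 / (16.7 − 7) = 566.64/9.7 = 58.416 mL/cmH2O.
τ = R × C = 10.44 × 0.05842 L/cmH2O = 0.6099 s.
t = −τ·ln(1 − 0.95) = −0.6099·ln(0.05) = 1.827 s.

1.83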